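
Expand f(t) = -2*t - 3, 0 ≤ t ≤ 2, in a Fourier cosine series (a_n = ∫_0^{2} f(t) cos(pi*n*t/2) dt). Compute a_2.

a_2 = ∫_0^{2} (-2*t - 3) cos(pi*t) dt.
Integrating by parts (boundary term plus one more integral), an antiderivative of (-2*t - 3) cos(pi*t) is -2*t*sin(pi*t)/pi - 3*sin(pi*t)/pi - 2*cos(pi*t)/pi**2; evaluating from 0 to 2: ∫_{0}^{2} (-2*t - 3) cos(pi*t) dt = (-2/pi**2) - (-2/pi**2) = 0.
Hence a_2 = 0.

0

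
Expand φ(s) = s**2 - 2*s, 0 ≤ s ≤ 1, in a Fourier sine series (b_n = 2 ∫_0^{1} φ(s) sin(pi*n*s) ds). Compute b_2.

b_2 = 2 ∫_0^{1} (s**2 - 2*s) sin(2*pi*s) ds.
Integrating by parts twice (tabular method), an antiderivative of (s**2 - 2*s) sin(2*pi*s) is -s**2*cos(2*pi*s)/(2*pi) + s*sin(2*pi*s)/(2*pi**2) + s*cos(2*pi*s)/pi - sin(2*pi*s)/(2*pi**2) + cos(2*pi*s)/(4*pi**3); evaluating from 0 to 1: ∫_{0}^{1} (s**2 - 2*s) sin(2*pi*s) ds = ((1 + 2*pi**2)/(4*pi**3)) - (1/(4*pi**3)) = 1/(2*pi).
Hence b_2 = 2·(1/(2*pi)) = 1/pi.

1/pi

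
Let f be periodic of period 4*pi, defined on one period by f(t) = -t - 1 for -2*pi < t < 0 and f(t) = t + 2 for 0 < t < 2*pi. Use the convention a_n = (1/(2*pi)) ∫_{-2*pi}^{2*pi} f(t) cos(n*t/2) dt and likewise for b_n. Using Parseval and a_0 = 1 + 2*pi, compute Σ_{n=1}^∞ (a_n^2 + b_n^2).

Parseval: a_0^2/2 + Σ_{n≥1} (a_n^2+b_n^2) = (1/(2*pi)) ∫_{-2*pi}^{2*pi} f(t)^2 dt = 5 + 2*pi + 8*pi**2/3.
Subtract a_0^2/2 = (1 + 2*pi)**2/2: Σ (a_n^2+b_n^2) = 9/2 + 2*pi**2/3.

9/2 + 2*pi**2/3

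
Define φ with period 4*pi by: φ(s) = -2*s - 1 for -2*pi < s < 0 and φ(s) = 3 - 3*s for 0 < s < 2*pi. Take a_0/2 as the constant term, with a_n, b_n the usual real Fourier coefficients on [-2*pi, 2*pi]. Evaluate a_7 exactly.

4/(49*pi)

a_7 = (1/(2*pi)) ∫_{-2*pi}^{2*pi} φ(s) cos(7*s/2) ds.
Split the integral at the breakpoints.
Integrating by parts (boundary term plus one more integral), an antiderivative of (-2*s - 1) cos(7*s/2) is -4*s*sin(7*s/2)/7 - 2*sin(7*s/2)/7 - 8*cos(7*s/2)/49; evaluating from -2*pi to 0: ∫_{-2*pi}^{0} (-2*s - 1) cos(7*s/2) ds = (-8/49) - (8/49) = -16/49.
Integrating by parts (boundary term plus one more integral), an antiderivative of (3 - 3*s) cos(7*s/2) is -6*s*sin(7*s/2)/7 + 6*sin(7*s/2)/7 - 12*cos(7*s/2)/49; evaluating from 0 to 2*pi: ∫_{0}^{2*pi} (3 - 3*s) cos(7*s/2) ds = (12/49) - (-12/49) = 24/49.
Summing the pieces and multiplying by (1/(2*pi)) gives a_7 = 4/(49*pi).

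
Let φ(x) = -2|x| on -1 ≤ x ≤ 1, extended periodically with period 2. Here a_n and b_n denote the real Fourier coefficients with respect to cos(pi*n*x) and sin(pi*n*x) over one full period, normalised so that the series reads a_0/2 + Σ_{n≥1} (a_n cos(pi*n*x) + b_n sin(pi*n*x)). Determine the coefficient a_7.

a_7 = ∫_{-1}^{1} φ(x) cos(7*pi*x) dx.
φ is even and cos(7*pi*x) is even, so the integrand is even and a_7 = 2 ∫_0^{1} φ(x) cos(7*pi*x) dx.
Integrating by parts (boundary term plus one more integral), an antiderivative of (-2*x) cos(7*pi*x) is -2*x*sin(7*pi*x)/(7*pi) - 2*cos(7*pi*x)/(49*pi**2); evaluating from 0 to 1: ∫_{0}^{1} (-2*x) cos(7*pi*x) dx = (2/(49*pi**2)) - (-2/(49*pi**2)) = 4/(49*pi**2).
Hence a_7 = 2·(4/(49*pi**2)) = 8/(49*pi**2).

8/(49*pi**2)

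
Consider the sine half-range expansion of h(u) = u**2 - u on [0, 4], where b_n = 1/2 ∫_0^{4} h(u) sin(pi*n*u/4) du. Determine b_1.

-128/pi**3 + 24/pi

b_1 = 1/2 ∫_0^{4} (u**2 - u) sin(pi*u/4) du.
Integrating by parts twice (tabular method), an antiderivative of (u**2 - u) sin(pi*u/4) is -4*u**2*cos(pi*u/4)/pi + 32*u*sin(pi*u/4)/pi**2 + 4*u*cos(pi*u/4)/pi - 16*sin(pi*u/4)/pi**2 + 128*cos(pi*u/4)/pi**3; evaluating from 0 to 4: ∫_{0}^{4} (u**2 - u) sin(pi*u/4) du = (-128/pi**3 + 48/pi) - (128/pi**3) = -256/pi**3 + 48/pi.
Hence b_1 = (1/2)·(-256/pi**3 + 48/pi) = -128/pi**3 + 24/pi.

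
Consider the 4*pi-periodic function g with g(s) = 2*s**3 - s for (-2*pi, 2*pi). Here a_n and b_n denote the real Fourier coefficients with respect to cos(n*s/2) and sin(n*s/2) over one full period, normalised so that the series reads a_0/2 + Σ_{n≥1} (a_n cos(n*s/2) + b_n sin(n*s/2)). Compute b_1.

b_1 = (1/(2*pi)) ∫_{-2*pi}^{2*pi} g(s) sin(s/2) ds.
g is odd and sin(s/2) is odd, so the integrand is even and b_1 = 1/pi ∫_0^{2*pi} g(s) sin(s/2) ds.
Integrating by parts three times (tabular method), an antiderivative of (2*s**3 - s) sin(s/2) is -4*s**3*cos(s/2) + 24*s**2*sin(s/2) + 98*s*cos(s/2) - 196*sin(s/2); evaluating from 0 to 2*pi: ∫_{0}^{2*pi} (2*s**3 - s) sin(s/2) ds = (-196*pi + 32*pi**3) - (0) = -196*pi + 32*pi**3.
Hence b_1 = (1/pi)·(-196*pi + 32*pi**3) = -196 + 32*pi**2.

-196 + 32*pi**2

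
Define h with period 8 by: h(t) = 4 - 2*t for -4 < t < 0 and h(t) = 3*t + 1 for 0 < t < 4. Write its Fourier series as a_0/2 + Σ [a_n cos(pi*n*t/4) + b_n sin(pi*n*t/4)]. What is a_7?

a_7 = 1/4 ∫_{-4}^{4} h(t) cos(7*pi*t/4) dt.
Split the integral at the breakpoints.
Integrating by parts (boundary term plus one more integral), an antiderivative of (4 - 2*t) cos(7*pi*t/4) is -8*t*sin(7*pi*t/4)/(7*pi) + 16*sin(7*pi*t/4)/(7*pi) - 32*cos(7*pi*t/4)/(49*pi**2); evaluating from -4 to 0: ∫_{-4}^{0} (4 - 2*t) cos(7*pi*t/4) dt = (-32/(49*pi**2)) - (32/(49*pi**2)) = -64/(49*pi**2).
Integrating by parts (boundary term plus one more integral), an antiderivative of (3*t + 1) cos(7*pi*t/4) is 12*t*sin(7*pi*t/4)/(7*pi) + 4*sin(7*pi*t/4)/(7*pi) + 48*cos(7*pi*t/4)/(49*pi**2); evaluating from 0 to 4: ∫_{0}^{4} (3*t + 1) cos(7*pi*t/4) dt = (-48/(49*pi**2)) - (48/(49*pi**2)) = -96/(49*pi**2).
Summing the pieces and multiplying by (1/4) gives a_7 = -40/(49*pi**2).

-40/(49*pi**2)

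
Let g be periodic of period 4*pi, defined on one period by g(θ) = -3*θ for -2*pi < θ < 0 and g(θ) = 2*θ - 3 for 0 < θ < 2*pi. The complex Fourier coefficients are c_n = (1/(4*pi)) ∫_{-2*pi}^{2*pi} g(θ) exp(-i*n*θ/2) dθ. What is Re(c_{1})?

-10/pi

Since g is real-valued, Re(c_{1}) = (1/(4*pi)) ∫_{-2*pi}^{2*pi} g(θ) cos(θ/2) dθ = a_{1}/2.
Split the integral at the breakpoints.
Integrating by parts (boundary term plus one more integral), an antiderivative of (-3*θ) cos(θ/2) is -6*θ*sin(θ/2) - 12*cos(θ/2); evaluating from -2*pi to 0: ∫_{-2*pi}^{0} (-3*θ) cos(θ/2) dθ = (-12) - (12) = -24.
Integrating by parts (boundary term plus one more integral), an antiderivative of (2*θ - 3) cos(θ/2) is 4*θ*sin(θ/2) - 6*sin(θ/2) + 8*cos(θ/2); evaluating from 0 to 2*pi: ∫_{0}^{2*pi} (2*θ - 3) cos(θ/2) dθ = (-8) - (8) = -16.
So ∫_{-2*pi}^{2*pi} g(θ) cos(θ/2) dθ = -40.
Hence Re(c_{1}) = (1/(4*pi))·(-40) = -10/pi.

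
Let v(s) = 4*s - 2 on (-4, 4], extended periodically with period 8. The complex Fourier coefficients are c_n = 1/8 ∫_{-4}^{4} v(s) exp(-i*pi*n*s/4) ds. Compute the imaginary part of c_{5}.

Since v is real-valued, Im(c_{5}) = -1/8 ∫_{-4}^{4} v(s) sin(5*pi*s/4) ds = -b_{5}/2.
Integrating by parts (boundary term plus one more integral), an antiderivative of (4*s - 2) sin(5*pi*s/4) is -16*s*cos(5*pi*s/4)/(5*pi) + 64*sin(5*pi*s/4)/(25*pi**2) + 8*cos(5*pi*s/4)/(5*pi); evaluating from -4 to 4: ∫_{-4}^{4} (4*s - 2) sin(5*pi*s/4) ds = (56/(5*pi)) - (-72/(5*pi)) = 128/(5*pi).
Hence Im(c_{5}) = (-1/8)·(128/(5*pi)) = -16/(5*pi).

-16/(5*pi)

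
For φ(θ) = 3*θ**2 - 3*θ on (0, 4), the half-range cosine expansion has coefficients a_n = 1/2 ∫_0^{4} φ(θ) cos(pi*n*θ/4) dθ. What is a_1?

a_1 = 1/2 ∫_0^{4} (3*θ**2 - 3*θ) cos(pi*θ/4) dθ.
Integrating by parts twice (tabular method), an antiderivative of (3*θ**2 - 3*θ) cos(pi*θ/4) is 12*θ**2*sin(pi*θ/4)/pi - 12*θ*sin(pi*θ/4)/pi + 96*θ*cos(pi*θ/4)/pi**2 - 384*sin(pi*θ/4)/pi**3 - 48*cos(pi*θ/4)/pi**2; evaluating from 0 to 4: ∫_{0}^{4} (3*θ**2 - 3*θ) cos(pi*θ/4) dθ = (-336/pi**2) - (-48/pi**2) = -288/pi**2.
Hence a_1 = (1/2)·(-288/pi**2) = -144/pi**2.

-144/pi**2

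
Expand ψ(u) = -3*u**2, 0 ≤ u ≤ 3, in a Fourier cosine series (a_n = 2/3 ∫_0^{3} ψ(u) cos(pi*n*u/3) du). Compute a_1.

108/pi**2

a_1 = 2/3 ∫_0^{3} (-3*u**2) cos(pi*u/3) du.
Integrating by parts twice (tabular method), an antiderivative of (-3*u**2) cos(pi*u/3) is -9*u**2*sin(pi*u/3)/pi - 54*u*cos(pi*u/3)/pi**2 + 162*sin(pi*u/3)/pi**3; evaluating from 0 to 3: ∫_{0}^{3} (-3*u**2) cos(pi*u/3) du = (162/pi**2) - (0) = 162/pi**2.
Hence a_1 = (2/3)·(162/pi**2) = 108/pi**2.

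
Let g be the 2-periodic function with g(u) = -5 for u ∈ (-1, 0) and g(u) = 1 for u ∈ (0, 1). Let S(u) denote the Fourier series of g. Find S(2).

-2

u = 2 differs from u = 0 by 1 full period(s), and the series is 2-periodic.
At u = 0 the one-sided limits are g(0^-) = -5 and g(0^+) = 1.
By Dirichlet's theorem the series converges to their average, [(-5) + (1)]/2 = -2.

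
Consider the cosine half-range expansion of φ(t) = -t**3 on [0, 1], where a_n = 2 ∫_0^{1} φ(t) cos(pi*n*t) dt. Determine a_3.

a_3 = 2 ∫_0^{1} (-t**3) cos(3*pi*t) dt.
Integrating by parts three times (tabular method), an antiderivative of (-t**3) cos(3*pi*t) is -t**3*sin(3*pi*t)/(3*pi) - t**2*cos(3*pi*t)/(3*pi**2) + 2*t*sin(3*pi*t)/(9*pi**3) + 2*cos(3*pi*t)/(27*pi**4); evaluating from 0 to 1: ∫_{0}^{1} (-t**3) cos(3*pi*t) dt = ((-2 + 9*pi**2)/(27*pi**4)) - (2/(27*pi**4)) = (-4 + 9*pi**2)/(27*pi**4).
Hence a_3 = 2·((-4 + 9*pi**2)/(27*pi**4)) = 2*(-4 + 9*pi**2)/(27*pi**4).

2*(-4 + 9*pi**2)/(27*pi**4)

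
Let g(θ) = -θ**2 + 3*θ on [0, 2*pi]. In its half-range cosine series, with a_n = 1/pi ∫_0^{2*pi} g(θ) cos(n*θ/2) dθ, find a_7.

8*(-3 + 2*pi)/(49*pi)

a_7 = 1/pi ∫_0^{2*pi} (-θ**2 + 3*θ) cos(7*θ/2) dθ.
Integrating by parts twice (tabular method), an antiderivative of (-θ**2 + 3*θ) cos(7*θ/2) is -2*θ**2*sin(7*θ/2)/7 + 6*θ*sin(7*θ/2)/7 - 8*θ*cos(7*θ/2)/49 + 16*sin(7*θ/2)/343 + 12*cos(7*θ/2)/49; evaluating from 0 to 2*pi: ∫_{0}^{2*pi} (-θ**2 + 3*θ) cos(7*θ/2) dθ = (-12/49 + 16*pi/49) - (12/49) = -24/49 + 16*pi/49.
Hence a_7 = (1/pi)·(-24/49 + 16*pi/49) = 8*(-3 + 2*pi)/(49*pi).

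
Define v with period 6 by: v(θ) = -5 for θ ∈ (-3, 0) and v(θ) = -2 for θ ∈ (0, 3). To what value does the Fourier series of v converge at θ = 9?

-7/2

θ = 9 differs from θ = -3 by 2 full period(s), and the series is 6-periodic.
At θ = -3 the one-sided limits are v(-3^-) = -2 and v(-3^+) = -5.
By Dirichlet's theorem the series converges to their average, [(-2) + (-5)]/2 = -7/2.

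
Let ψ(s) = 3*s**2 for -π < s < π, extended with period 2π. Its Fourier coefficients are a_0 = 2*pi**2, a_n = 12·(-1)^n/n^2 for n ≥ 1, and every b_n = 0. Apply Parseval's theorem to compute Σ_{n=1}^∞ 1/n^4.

pi**4/90

Parseval: a_0^2/2 + Σ a_n^2 = (1/π) ∫_{-π}^{π} ψ(s)^2 ds = 18*pi**4/5.
Subtract a_0^2/2 = 2*pi**4: Σ a_n^2 = 8*pi**4/5.
Since a_n^2 = 144/n^4, Σ 1/n^4 = pi**4/90.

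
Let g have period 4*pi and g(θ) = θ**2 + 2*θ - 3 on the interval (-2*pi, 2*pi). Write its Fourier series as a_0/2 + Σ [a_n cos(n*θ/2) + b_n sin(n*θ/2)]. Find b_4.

-2

b_4 = (1/(2*pi)) ∫_{-2*pi}^{2*pi} g(θ) sin(2*θ) dθ.
Integrating by parts twice (tabular method), an antiderivative of (θ**2 + 2*θ - 3) sin(2*θ) is -θ**2*cos(2*θ)/2 + θ*sin(2*θ)/2 - θ*cos(2*θ) + sin(2*θ)/2 + 7*cos(2*θ)/4; evaluating from -2*pi to 2*pi: ∫_{-2*pi}^{2*pi} (θ**2 + 2*θ - 3) sin(2*θ) dθ = (-2*pi**2 - 2*pi + 7/4) - (-2*pi**2 + 7/4 + 2*pi) = -4*pi.
Hence b_4 = (1/(2*pi))·(-4*pi) = -2.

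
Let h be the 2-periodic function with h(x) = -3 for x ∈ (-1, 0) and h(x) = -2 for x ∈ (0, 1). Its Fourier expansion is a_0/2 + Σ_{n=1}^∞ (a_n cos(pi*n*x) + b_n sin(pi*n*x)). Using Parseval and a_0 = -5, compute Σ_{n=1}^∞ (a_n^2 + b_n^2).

1/2

Parseval: a_0^2/2 + Σ_{n≥1} (a_n^2+b_n^2) = ∫_{-1}^{1} h(x)^2 dx = 13.
Subtract a_0^2/2 = 25/2: Σ (a_n^2+b_n^2) = 1/2.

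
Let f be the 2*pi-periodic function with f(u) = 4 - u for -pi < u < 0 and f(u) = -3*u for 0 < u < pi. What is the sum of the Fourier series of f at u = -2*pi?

u = -2*pi differs from u = 0 by -1 full period(s), and the series is 2*pi-periodic.
At u = 0 the one-sided limits are f(0^-) = 4 and f(0^+) = 0.
By Dirichlet's theorem the series converges to their average, [(4) + (0)]/2 = 2.

2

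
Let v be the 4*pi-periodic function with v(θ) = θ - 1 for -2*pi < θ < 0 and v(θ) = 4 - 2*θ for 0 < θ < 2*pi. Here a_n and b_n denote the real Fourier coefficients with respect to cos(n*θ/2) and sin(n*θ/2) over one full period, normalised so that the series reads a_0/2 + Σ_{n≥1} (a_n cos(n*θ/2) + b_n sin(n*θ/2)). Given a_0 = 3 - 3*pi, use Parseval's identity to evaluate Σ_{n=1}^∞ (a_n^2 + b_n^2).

Parseval: a_0^2/2 + Σ_{n≥1} (a_n^2+b_n^2) = (1/(2*pi)) ∫_{-2*pi}^{2*pi} v(θ)^2 dθ = -14*pi + 17 + 20*pi**2/3.
Subtract a_0^2/2 = 9*(1 - pi)**2/2: Σ (a_n^2+b_n^2) = -5*pi + 25/2 + 13*pi**2/6.

-5*pi + 25/2 + 13*pi**2/6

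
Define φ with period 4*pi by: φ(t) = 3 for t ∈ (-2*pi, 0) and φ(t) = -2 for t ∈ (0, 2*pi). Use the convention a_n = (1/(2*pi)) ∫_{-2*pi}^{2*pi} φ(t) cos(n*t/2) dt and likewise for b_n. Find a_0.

1

a_0 = (1/(2*pi)) ∫_{-2*pi}^{2*pi} φ(t) dt = (1/(2*pi)) · (2*pi) = 1.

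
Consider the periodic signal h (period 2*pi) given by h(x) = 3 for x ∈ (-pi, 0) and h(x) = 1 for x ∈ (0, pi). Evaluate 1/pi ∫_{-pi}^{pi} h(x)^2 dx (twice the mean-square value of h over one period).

1/pi ∫_{-pi}^{pi} h(x)^2 dx = 1/pi · (10*pi) = 10.

10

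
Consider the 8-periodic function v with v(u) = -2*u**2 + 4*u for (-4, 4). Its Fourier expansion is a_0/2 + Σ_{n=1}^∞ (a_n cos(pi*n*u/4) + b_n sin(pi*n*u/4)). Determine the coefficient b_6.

b_6 = 1/4 ∫_{-4}^{4} v(u) sin(3*pi*u/2) du.
Integrating by parts twice (tabular method), an antiderivative of (-2*u**2 + 4*u) sin(3*pi*u/2) is 4*u**2*cos(3*pi*u/2)/(3*pi) - 16*u*sin(3*pi*u/2)/(9*pi**2) - 8*u*cos(3*pi*u/2)/(3*pi) + 16*sin(3*pi*u/2)/(9*pi**2) - 32*cos(3*pi*u/2)/(27*pi**3); evaluating from -4 to 4: ∫_{-4}^{4} (-2*u**2 + 4*u) sin(3*pi*u/2) du = (32*(-1 + 9*pi**2)/(27*pi**3)) - (-32/(27*pi**3) + 32/pi) = -64/(3*pi).
Hence b_6 = (1/4)·(-64/(3*pi)) = -16/(3*pi).

-16/(3*pi)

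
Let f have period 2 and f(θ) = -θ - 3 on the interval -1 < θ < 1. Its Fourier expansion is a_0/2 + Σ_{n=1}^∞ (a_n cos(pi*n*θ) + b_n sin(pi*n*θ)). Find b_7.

b_7 = ∫_{-1}^{1} f(θ) sin(7*pi*θ) dθ.
Integrating by parts (boundary term plus one more integral), an antiderivative of (-θ - 3) sin(7*pi*θ) is θ*cos(7*pi*θ)/(7*pi) - sin(7*pi*θ)/(49*pi**2) + 3*cos(7*pi*θ)/(7*pi); evaluating from -1 to 1: ∫_{-1}^{1} (-θ - 3) sin(7*pi*θ) dθ = (-4/(7*pi)) - (-2/(7*pi)) = -2/(7*pi).
Hence b_7 = -2/(7*pi).

-2/(7*pi)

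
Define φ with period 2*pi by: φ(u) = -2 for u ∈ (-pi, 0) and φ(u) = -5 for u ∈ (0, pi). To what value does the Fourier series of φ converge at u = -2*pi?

u = -2*pi differs from u = 0 by -1 full period(s), and the series is 2*pi-periodic.
At u = 0 the one-sided limits are φ(0^-) = -2 and φ(0^+) = -5.
By Dirichlet's theorem the series converges to their average, [(-2) + (-5)]/2 = -7/2.

-7/2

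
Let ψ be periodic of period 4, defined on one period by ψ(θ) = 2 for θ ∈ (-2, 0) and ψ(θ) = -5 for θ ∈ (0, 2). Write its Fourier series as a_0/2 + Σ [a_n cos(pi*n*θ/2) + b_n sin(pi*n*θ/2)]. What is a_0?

-3

a_0 = 1/2 ∫_{-2}^{2} ψ(θ) dθ = 1/2 · (-6) = -3.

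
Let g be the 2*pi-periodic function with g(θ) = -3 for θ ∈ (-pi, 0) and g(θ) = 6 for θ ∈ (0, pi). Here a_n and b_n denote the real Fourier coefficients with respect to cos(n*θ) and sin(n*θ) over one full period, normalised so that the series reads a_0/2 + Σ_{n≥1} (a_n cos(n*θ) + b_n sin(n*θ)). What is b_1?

b_1 = 1/pi ∫_{-pi}^{pi} g(θ) sin(θ) dθ.
Split the integral at the breakpoints.
Directly, an antiderivative of (-3) sin(θ) is 3*cos(θ); evaluating from -pi to 0: ∫_{-pi}^{0} (-3) sin(θ) dθ = (3) - (-3) = 6.
Directly, an antiderivative of (6) sin(θ) is -6*cos(θ); evaluating from 0 to pi: ∫_{0}^{pi} (6) sin(θ) dθ = (6) - (-6) = 12.
Summing the pieces and multiplying by (1/pi) gives b_1 = 18/pi.

18/pi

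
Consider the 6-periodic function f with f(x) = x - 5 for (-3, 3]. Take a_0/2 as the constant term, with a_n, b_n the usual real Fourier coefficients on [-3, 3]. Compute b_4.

b_4 = 1/3 ∫_{-3}^{3} f(x) sin(4*pi*x/3) dx.
Integrating by parts (boundary term plus one more integral), an antiderivative of (x - 5) sin(4*pi*x/3) is -3*x*cos(4*pi*x/3)/(4*pi) + 9*sin(4*pi*x/3)/(16*pi**2) + 15*cos(4*pi*x/3)/(4*pi); evaluating from -3 to 3: ∫_{-3}^{3} (x - 5) sin(4*pi*x/3) dx = (3/(2*pi)) - (6/pi) = -9/(2*pi).
Hence b_4 = (1/3)·(-9/(2*pi)) = -3/(2*pi).

-3/(2*pi)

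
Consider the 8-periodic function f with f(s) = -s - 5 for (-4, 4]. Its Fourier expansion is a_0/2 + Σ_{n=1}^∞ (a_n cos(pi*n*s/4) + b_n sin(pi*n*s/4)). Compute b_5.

-8/(5*pi)

b_5 = 1/4 ∫_{-4}^{4} f(s) sin(5*pi*s/4) ds.
Integrating by parts (boundary term plus one more integral), an antiderivative of (-s - 5) sin(5*pi*s/4) is 4*s*cos(5*pi*s/4)/(5*pi) - 16*sin(5*pi*s/4)/(25*pi**2) + 4*cos(5*pi*s/4)/pi; evaluating from -4 to 4: ∫_{-4}^{4} (-s - 5) sin(5*pi*s/4) ds = (-36/(5*pi)) - (-4/(5*pi)) = -32/(5*pi).
Hence b_5 = (1/4)·(-32/(5*pi)) = -8/(5*pi).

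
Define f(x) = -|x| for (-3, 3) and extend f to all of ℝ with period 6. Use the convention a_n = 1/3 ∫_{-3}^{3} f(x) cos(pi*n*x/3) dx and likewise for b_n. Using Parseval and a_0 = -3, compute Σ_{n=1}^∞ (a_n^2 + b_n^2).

3/2

Parseval: a_0^2/2 + Σ_{n≥1} (a_n^2+b_n^2) = 1/3 ∫_{-3}^{3} f(x)^2 dx = 6.
Subtract a_0^2/2 = 9/2: Σ (a_n^2+b_n^2) = 3/2.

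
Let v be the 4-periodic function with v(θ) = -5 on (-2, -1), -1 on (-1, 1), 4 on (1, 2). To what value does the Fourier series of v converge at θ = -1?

-3

At θ = -1 the one-sided limits are v(-1^-) = -5 and v(-1^+) = -1.
By Dirichlet's theorem the series converges to their average, [(-5) + (-1)]/2 = -3.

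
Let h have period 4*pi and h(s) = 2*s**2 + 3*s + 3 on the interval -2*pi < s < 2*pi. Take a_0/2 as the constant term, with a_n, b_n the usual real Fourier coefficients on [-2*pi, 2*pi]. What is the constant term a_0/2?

a_0 = (1/(2*pi)) ∫_{-2*pi}^{2*pi} h(s) ds = (1/(2*pi)) · (12*pi + 32*pi**3/3) = 6 + 16*pi**2/3.
So the constant term a_0/2 = 3 + 8*pi**2/3.

3 + 8*pi**2/3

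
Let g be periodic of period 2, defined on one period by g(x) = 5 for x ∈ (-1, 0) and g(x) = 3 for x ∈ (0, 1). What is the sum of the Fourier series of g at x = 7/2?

x = 7/2 differs from x = -1/2 by 2 full period(s), and the series is 2-periodic.
g is continuous at x = -1/2 with value 5, so the series converges to 5 there.

5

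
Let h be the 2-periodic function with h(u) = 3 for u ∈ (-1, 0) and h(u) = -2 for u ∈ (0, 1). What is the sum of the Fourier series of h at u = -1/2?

3

h is continuous at u = -1/2 with value 3, so the series converges to 3 there.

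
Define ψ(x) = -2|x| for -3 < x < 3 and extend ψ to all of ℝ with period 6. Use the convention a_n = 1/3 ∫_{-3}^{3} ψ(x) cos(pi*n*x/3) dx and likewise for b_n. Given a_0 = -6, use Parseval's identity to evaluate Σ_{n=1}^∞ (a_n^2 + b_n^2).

6

Parseval: a_0^2/2 + Σ_{n≥1} (a_n^2+b_n^2) = 1/3 ∫_{-3}^{3} ψ(x)^2 dx = 24.
Subtract a_0^2/2 = 18: Σ (a_n^2+b_n^2) = 6.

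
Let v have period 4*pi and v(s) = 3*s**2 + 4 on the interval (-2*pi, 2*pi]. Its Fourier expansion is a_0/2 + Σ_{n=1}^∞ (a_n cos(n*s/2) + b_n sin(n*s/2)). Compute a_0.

a_0 = (1/(2*pi)) ∫_{-2*pi}^{2*pi} v(s) ds = (1/(2*pi)) · (16*pi*(1 + pi**2)) = 8 + 8*pi**2.

8 + 8*pi**2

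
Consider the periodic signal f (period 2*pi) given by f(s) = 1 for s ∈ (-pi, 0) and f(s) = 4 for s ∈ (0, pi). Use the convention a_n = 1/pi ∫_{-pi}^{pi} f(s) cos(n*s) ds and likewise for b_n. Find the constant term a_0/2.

a_0 = 1/pi ∫_{-pi}^{pi} f(s) ds = 1/pi · (5*pi) = 5.
So the constant term a_0/2 = 5/2.

5/2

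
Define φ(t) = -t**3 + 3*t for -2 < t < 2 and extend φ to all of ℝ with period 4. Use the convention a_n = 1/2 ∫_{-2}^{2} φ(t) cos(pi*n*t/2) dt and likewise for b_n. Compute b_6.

b_6 = 1/2 ∫_{-2}^{2} φ(t) sin(3*pi*t) dt.
φ is odd and sin(3*pi*t) is odd, so the integrand is even and b_6 = ∫_0^{2} φ(t) sin(3*pi*t) dt.
Integrating by parts three times (tabular method), an antiderivative of (-t**3 + 3*t) sin(3*pi*t) is t**3*cos(3*pi*t)/(3*pi) - t**2*sin(3*pi*t)/(3*pi**2) - t*cos(3*pi*t)/pi - 2*t*cos(3*pi*t)/(9*pi**3) + 2*sin(3*pi*t)/(27*pi**4) + sin(3*pi*t)/(3*pi**2); evaluating from 0 to 2: ∫_{0}^{2} (-t**3 + 3*t) sin(3*pi*t) dt = (2*(-2 + 3*pi**2)/(9*pi**3)) - (0) = 2*(-2 + 3*pi**2)/(9*pi**3).
Hence b_6 = 2*(-2 + 3*pi**2)/(9*pi**3).

2*(-2 + 3*pi**2)/(9*pi**3)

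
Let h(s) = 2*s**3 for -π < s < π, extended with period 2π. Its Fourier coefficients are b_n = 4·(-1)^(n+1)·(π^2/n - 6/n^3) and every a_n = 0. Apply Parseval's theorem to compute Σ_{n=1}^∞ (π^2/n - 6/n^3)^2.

pi**6/14

Parseval: Σ b_n^2 = (1/π) ∫_{-π}^{π} h(s)^2 ds = 8*pi**6/7.
b_n^2 = 16·(π^2/n - 6/n^3)^2, so the sum equals (8*pi**6/7)/16 = pi**6/14.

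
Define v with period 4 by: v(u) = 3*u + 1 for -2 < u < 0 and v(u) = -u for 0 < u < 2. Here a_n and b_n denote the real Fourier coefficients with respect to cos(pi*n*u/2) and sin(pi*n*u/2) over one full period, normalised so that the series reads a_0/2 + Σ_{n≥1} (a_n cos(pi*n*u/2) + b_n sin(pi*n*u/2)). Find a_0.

-3

a_0 = 1/2 ∫_{-2}^{2} v(u) du = 1/2 · (-6) = -3.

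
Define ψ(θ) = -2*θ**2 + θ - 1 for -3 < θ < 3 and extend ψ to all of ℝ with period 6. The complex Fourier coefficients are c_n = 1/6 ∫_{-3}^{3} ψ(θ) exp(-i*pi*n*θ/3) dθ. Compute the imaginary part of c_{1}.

-3/pi

Since ψ is real-valued, Im(c_{1}) = -1/6 ∫_{-3}^{3} ψ(θ) sin(pi*θ/3) dθ = -b_{1}/2.
Integrating by parts twice (tabular method), an antiderivative of (-2*θ**2 + θ - 1) sin(pi*θ/3) is 6*θ**2*cos(pi*θ/3)/pi - 36*θ*sin(pi*θ/3)/pi**2 - 3*θ*cos(pi*θ/3)/pi + 9*sin(pi*θ/3)/pi**2 - 108*cos(pi*θ/3)/pi**3 + 3*cos(pi*θ/3)/pi; evaluating from -3 to 3: ∫_{-3}^{3} (-2*θ**2 + θ - 1) sin(pi*θ/3) dθ = (-48/pi + 108/pi**3) - (-66/pi + 108/pi**3) = 18/pi.
Hence Im(c_{1}) = (-1/6)·(18/pi) = -3/pi.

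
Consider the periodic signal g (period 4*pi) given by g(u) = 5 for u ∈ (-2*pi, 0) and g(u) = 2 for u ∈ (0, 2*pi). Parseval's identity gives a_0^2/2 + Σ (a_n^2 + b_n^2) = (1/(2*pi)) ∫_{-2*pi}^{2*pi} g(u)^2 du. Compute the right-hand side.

29

(1/(2*pi)) ∫_{-2*pi}^{2*pi} g(u)^2 du = (1/(2*pi)) · (58*pi) = 29.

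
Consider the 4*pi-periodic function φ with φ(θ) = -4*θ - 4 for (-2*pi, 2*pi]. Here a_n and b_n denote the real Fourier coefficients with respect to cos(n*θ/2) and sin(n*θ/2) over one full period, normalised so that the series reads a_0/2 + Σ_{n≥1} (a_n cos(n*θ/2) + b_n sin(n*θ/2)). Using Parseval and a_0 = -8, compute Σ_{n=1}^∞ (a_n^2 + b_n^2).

Parseval: a_0^2/2 + Σ_{n≥1} (a_n^2+b_n^2) = (1/(2*pi)) ∫_{-2*pi}^{2*pi} φ(θ)^2 dθ = 32 + 128*pi**2/3.
Subtract a_0^2/2 = 32: Σ (a_n^2+b_n^2) = 128*pi**2/3.

128*pi**2/3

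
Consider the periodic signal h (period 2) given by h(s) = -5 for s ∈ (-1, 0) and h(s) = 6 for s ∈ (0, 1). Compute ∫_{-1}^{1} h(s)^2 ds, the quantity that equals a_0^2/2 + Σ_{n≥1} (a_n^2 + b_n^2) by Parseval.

∫_{-1}^{1} h(s)^2 ds = 61.

61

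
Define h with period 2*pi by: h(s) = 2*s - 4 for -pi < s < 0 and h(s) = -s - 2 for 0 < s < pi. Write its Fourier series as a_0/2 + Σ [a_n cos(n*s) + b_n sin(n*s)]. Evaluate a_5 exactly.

a_5 = 1/pi ∫_{-pi}^{pi} h(s) cos(5*s) ds.
Split the integral at the breakpoints.
Integrating by parts (boundary term plus one more integral), an antiderivative of (2*s - 4) cos(5*s) is 2*s*sin(5*s)/5 - 4*sin(5*s)/5 + 2*cos(5*s)/25; evaluating from -pi to 0: ∫_{-pi}^{0} (2*s - 4) cos(5*s) ds = (2/25) - (-2/25) = 4/25.
Integrating by parts (boundary term plus one more integral), an antiderivative of (-s - 2) cos(5*s) is -s*sin(5*s)/5 - 2*sin(5*s)/5 - cos(5*s)/25; evaluating from 0 to pi: ∫_{0}^{pi} (-s - 2) cos(5*s) ds = (1/25) - (-1/25) = 2/25.
Summing the pieces and multiplying by (1/pi) gives a_5 = 6/(25*pi).

6/(25*pi)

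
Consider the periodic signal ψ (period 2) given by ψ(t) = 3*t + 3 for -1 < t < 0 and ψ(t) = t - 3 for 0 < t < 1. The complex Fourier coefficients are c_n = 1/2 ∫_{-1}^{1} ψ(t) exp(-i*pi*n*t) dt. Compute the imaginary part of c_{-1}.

-4/pi

Since ψ is real-valued, Im(c_{-1}) = -1/2 ∫_{-1}^{1} ψ(t) sin(-pi*t) dt = b_{1}/2.
Split the integral at the breakpoints.
Integrating by parts (boundary term plus one more integral), an antiderivative of (3*t + 3) sin(-pi*t) is 3*t*cos(pi*t)/pi - 3*sin(pi*t)/pi**2 + 3*cos(pi*t)/pi; evaluating from -1 to 0: ∫_{-1}^{0} (3*t + 3) sin(-pi*t) dt = (3/pi) - (0) = 3/pi.
Integrating by parts (boundary term plus one more integral), an antiderivative of (t - 3) sin(-pi*t) is t*cos(pi*t)/pi - sin(pi*t)/pi**2 - 3*cos(pi*t)/pi; evaluating from 0 to 1: ∫_{0}^{1} (t - 3) sin(-pi*t) dt = (2/pi) - (-3/pi) = 5/pi.
So ∫_{-1}^{1} ψ(t) sin(-pi*t) dt = 8/pi.
Hence Im(c_{-1}) = (-1/2)·(8/pi) = -4/pi.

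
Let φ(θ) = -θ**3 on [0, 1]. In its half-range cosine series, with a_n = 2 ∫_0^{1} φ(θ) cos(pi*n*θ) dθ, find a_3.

2*(-4 + 9*pi**2)/(27*pi**4)

a_3 = 2 ∫_0^{1} (-θ**3) cos(3*pi*θ) dθ.
Integrating by parts three times (tabular method), an antiderivative of (-θ**3) cos(3*pi*θ) is -θ**3*sin(3*pi*θ)/(3*pi) - θ**2*cos(3*pi*θ)/(3*pi**2) + 2*θ*sin(3*pi*θ)/(9*pi**3) + 2*cos(3*pi*θ)/(27*pi**4); evaluating from 0 to 1: ∫_{0}^{1} (-θ**3) cos(3*pi*θ) dθ = ((-2 + 9*pi**2)/(27*pi**4)) - (2/(27*pi**4)) = (-4 + 9*pi**2)/(27*pi**4).
Hence a_3 = 2·((-4 + 9*pi**2)/(27*pi**4)) = 2*(-4 + 9*pi**2)/(27*pi**4).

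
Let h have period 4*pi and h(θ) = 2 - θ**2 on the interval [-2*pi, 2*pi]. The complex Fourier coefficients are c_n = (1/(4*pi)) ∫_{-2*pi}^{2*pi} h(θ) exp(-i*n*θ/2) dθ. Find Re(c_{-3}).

Since h is real-valued, Re(c_{-3}) = (1/(4*pi)) ∫_{-2*pi}^{2*pi} h(θ) cos(-3*θ/2) dθ = a_{3}/2.
h is even and cos(-3*θ/2) is even, so the integrand is even: ∫_{-2*pi}^{2*pi} h(θ) cos(-3*θ/2) dθ = 2∫_0^{2*pi} h(θ) cos(-3*θ/2) dθ.
Integrating by parts twice (tabular method), an antiderivative of (2 - θ**2) cos(-3*θ/2) is -2*θ**2*sin(3*θ/2)/3 - 8*θ*cos(3*θ/2)/9 + 52*sin(3*θ/2)/27; evaluating from 0 to 2*pi: ∫_{0}^{2*pi} (2 - θ**2) cos(-3*θ/2) dθ = (16*pi/9) - (0) = 16*pi/9.
So ∫_{-2*pi}^{2*pi} h(θ) cos(-3*θ/2) dθ = 32*pi/9.
Hence Re(c_{-3}) = (1/(4*pi))·(32*pi/9) = 8/9.

8/9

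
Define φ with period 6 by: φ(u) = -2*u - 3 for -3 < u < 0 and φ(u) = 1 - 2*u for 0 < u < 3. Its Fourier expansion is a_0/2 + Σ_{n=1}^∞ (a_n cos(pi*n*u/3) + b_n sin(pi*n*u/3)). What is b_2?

6/pi

b_2 = 1/3 ∫_{-3}^{3} φ(u) sin(2*pi*u/3) du.
Split the integral at the breakpoints.
Integrating by parts (boundary term plus one more integral), an antiderivative of (-2*u - 3) sin(2*pi*u/3) is 3*u*cos(2*pi*u/3)/pi - 9*sin(2*pi*u/3)/(2*pi**2) + 9*cos(2*pi*u/3)/(2*pi); evaluating from -3 to 0: ∫_{-3}^{0} (-2*u - 3) sin(2*pi*u/3) du = (9/(2*pi)) - (-9/(2*pi)) = 9/pi.
Integrating by parts (boundary term plus one more integral), an antiderivative of (1 - 2*u) sin(2*pi*u/3) is 3*u*cos(2*pi*u/3)/pi - 9*sin(2*pi*u/3)/(2*pi**2) - 3*cos(2*pi*u/3)/(2*pi); evaluating from 0 to 3: ∫_{0}^{3} (1 - 2*u) sin(2*pi*u/3) du = (15/(2*pi)) - (-3/(2*pi)) = 9/pi.
Summing the pieces and multiplying by (1/3) gives b_2 = 6/pi.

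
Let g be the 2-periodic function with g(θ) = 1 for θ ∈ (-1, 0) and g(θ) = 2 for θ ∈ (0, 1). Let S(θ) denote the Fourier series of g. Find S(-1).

3/2

At θ = -1 the one-sided limits are g(-1^-) = 2 and g(-1^+) = 1.
By Dirichlet's theorem the series converges to their average, [(2) + (1)]/2 = 3/2.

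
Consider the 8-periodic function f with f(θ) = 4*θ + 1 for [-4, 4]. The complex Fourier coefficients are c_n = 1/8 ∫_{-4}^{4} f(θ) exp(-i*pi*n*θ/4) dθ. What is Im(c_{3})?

Since f is real-valued, Im(c_{3}) = -1/8 ∫_{-4}^{4} f(θ) sin(3*pi*θ/4) dθ = -b_{3}/2.
Integrating by parts (boundary term plus one more integral), an antiderivative of (4*θ + 1) sin(3*pi*θ/4) is -16*θ*cos(3*pi*θ/4)/(3*pi) + 64*sin(3*pi*θ/4)/(9*pi**2) - 4*cos(3*pi*θ/4)/(3*pi); evaluating from -4 to 4: ∫_{-4}^{4} (4*θ + 1) sin(3*pi*θ/4) dθ = (68/(3*pi)) - (-20/pi) = 128/(3*pi).
Hence Im(c_{3}) = (-1/8)·(128/(3*pi)) = -16/(3*pi).

-16/(3*pi)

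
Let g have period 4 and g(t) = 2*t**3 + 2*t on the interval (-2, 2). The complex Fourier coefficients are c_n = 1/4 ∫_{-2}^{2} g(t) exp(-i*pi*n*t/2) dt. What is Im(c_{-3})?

4*(-8 + 15*pi**2)/(9*pi**3)

Since g is real-valued, Im(c_{-3}) = -1/4 ∫_{-2}^{2} g(t) sin(-3*pi*t/2) dt = b_{3}/2.
g is odd and sin(-3*pi*t/2) is odd, so the integrand is even: ∫_{-2}^{2} g(t) sin(-3*pi*t/2) dt = 2∫_0^{2} g(t) sin(-3*pi*t/2) dt.
Integrating by parts three times (tabular method), an antiderivative of (2*t**3 + 2*t) sin(-3*pi*t/2) is 4*t**3*cos(3*pi*t/2)/(3*pi) - 8*t**2*sin(3*pi*t/2)/(3*pi**2) - 32*t*cos(3*pi*t/2)/(9*pi**3) + 4*t*cos(3*pi*t/2)/(3*pi) - 8*sin(3*pi*t/2)/(9*pi**2) + 64*sin(3*pi*t/2)/(27*pi**4); evaluating from 0 to 2: ∫_{0}^{2} (2*t**3 + 2*t) sin(-3*pi*t/2) dt = (8*(8 - 15*pi**2)/(9*pi**3)) - (0) = 8*(8 - 15*pi**2)/(9*pi**3).
So ∫_{-2}^{2} g(t) sin(-3*pi*t/2) dt = 16*(8 - 15*pi**2)/(9*pi**3).
Hence Im(c_{-3}) = (-1/4)·(16*(8 - 15*pi**2)/(9*pi**3)) = 4*(-8 + 15*pi**2)/(9*pi**3).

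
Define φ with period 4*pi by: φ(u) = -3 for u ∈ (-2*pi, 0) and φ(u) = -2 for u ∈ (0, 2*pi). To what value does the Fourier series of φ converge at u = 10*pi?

u = 10*pi differs from u = 2*pi by 2 full period(s), and the series is 4*pi-periodic.
At u = 2*pi the one-sided limits are φ(2*pi^-) = -2 and φ(2*pi^+) = -3.
By Dirichlet's theorem the series converges to their average, [(-2) + (-3)]/2 = -5/2.

-5/2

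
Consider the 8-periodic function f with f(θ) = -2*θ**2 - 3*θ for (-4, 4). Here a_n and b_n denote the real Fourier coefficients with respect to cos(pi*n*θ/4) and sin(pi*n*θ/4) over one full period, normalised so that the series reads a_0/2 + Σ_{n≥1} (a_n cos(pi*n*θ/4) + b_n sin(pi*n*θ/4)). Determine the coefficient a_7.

128/(49*pi**2)

a_7 = 1/4 ∫_{-4}^{4} f(θ) cos(7*pi*θ/4) dθ.
Integrating by parts twice (tabular method), an antiderivative of (-2*θ**2 - 3*θ) cos(7*pi*θ/4) is -8*θ**2*sin(7*pi*θ/4)/(7*pi) - 12*θ*sin(7*pi*θ/4)/(7*pi) - 64*θ*cos(7*pi*θ/4)/(49*pi**2) + 256*sin(7*pi*θ/4)/(343*pi**3) - 48*cos(7*pi*θ/4)/(49*pi**2); evaluating from -4 to 4: ∫_{-4}^{4} (-2*θ**2 - 3*θ) cos(7*pi*θ/4) dθ = (304/(49*pi**2)) - (-208/(49*pi**2)) = 512/(49*pi**2).
Hence a_7 = (1/4)·(512/(49*pi**2)) = 128/(49*pi**2).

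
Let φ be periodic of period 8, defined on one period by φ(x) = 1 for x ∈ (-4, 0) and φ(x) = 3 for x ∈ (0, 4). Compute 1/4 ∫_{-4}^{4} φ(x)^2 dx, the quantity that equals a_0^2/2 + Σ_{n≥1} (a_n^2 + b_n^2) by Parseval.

1/4 ∫_{-4}^{4} φ(x)^2 dx = 1/4 · (40) = 10.

10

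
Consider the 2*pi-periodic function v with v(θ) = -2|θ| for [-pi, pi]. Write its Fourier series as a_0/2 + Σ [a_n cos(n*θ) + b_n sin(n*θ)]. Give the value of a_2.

a_2 = 1/pi ∫_{-pi}^{pi} v(θ) cos(2*θ) dθ.
v is even and cos(2*θ) is even, so the integrand is even and a_2 = 2/pi ∫_0^{pi} v(θ) cos(2*θ) dθ.
Integrating by parts (boundary term plus one more integral), an antiderivative of (-2*θ) cos(2*θ) is -θ*sin(2*θ) - cos(2*θ)/2; evaluating from 0 to pi: ∫_{0}^{pi} (-2*θ) cos(2*θ) dθ = (-1/2) - (-1/2) = 0.
Hence a_2 = (2/pi)·(0) = 0.

0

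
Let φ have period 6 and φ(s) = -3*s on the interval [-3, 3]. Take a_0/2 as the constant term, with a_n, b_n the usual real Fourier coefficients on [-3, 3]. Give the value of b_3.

-6/pi

b_3 = 1/3 ∫_{-3}^{3} φ(s) sin(pi*s) ds.
φ is odd and sin(pi*s) is odd, so the integrand is even and b_3 = 2/3 ∫_0^{3} φ(s) sin(pi*s) ds.
Integrating by parts (boundary term plus one more integral), an antiderivative of (-3*s) sin(pi*s) is 3*s*cos(pi*s)/pi - 3*sin(pi*s)/pi**2; evaluating from 0 to 3: ∫_{0}^{3} (-3*s) sin(pi*s) ds = (-9/pi) - (0) = -9/pi.
Hence b_3 = (2/3)·(-9/pi) = -6/pi.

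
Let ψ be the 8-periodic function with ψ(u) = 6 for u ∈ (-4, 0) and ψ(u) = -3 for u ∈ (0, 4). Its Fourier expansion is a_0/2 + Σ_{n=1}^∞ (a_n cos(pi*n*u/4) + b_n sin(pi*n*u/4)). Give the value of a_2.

0

a_2 = 1/4 ∫_{-4}^{4} ψ(u) cos(pi*u/2) du.
Split the integral at the breakpoints.
Directly, an antiderivative of (6) cos(pi*u/2) is 12*sin(pi*u/2)/pi; evaluating from -4 to 0: ∫_{-4}^{0} (6) cos(pi*u/2) du = (0) - (0) = 0.
Directly, an antiderivative of (-3) cos(pi*u/2) is -6*sin(pi*u/2)/pi; evaluating from 0 to 4: ∫_{0}^{4} (-3) cos(pi*u/2) du = (0) - (0) = 0.
Summing the pieces and multiplying by (1/4) gives a_2 = 0.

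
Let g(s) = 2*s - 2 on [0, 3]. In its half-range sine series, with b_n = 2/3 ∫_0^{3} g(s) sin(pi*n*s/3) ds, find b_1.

b_1 = 2/3 ∫_0^{3} (2*s - 2) sin(pi*s/3) ds.
Integrating by parts (boundary term plus one more integral), an antiderivative of (2*s - 2) sin(pi*s/3) is -6*s*cos(pi*s/3)/pi + 18*sin(pi*s/3)/pi**2 + 6*cos(pi*s/3)/pi; evaluating from 0 to 3: ∫_{0}^{3} (2*s - 2) sin(pi*s/3) ds = (12/pi) - (6/pi) = 6/pi.
Hence b_1 = (2/3)·(6/pi) = 4/pi.

4/pi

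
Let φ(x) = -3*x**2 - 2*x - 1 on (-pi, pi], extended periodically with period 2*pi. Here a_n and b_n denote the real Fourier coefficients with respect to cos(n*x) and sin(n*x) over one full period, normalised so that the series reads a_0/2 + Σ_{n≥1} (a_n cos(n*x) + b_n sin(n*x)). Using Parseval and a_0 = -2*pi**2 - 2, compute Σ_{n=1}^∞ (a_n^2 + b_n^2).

Parseval: a_0^2/2 + Σ_{n≥1} (a_n^2+b_n^2) = 1/pi ∫_{-pi}^{pi} φ(x)^2 dx = 2 + 20*pi**2/3 + 18*pi**4/5.
Subtract a_0^2/2 = 2*(1 + pi**2)**2: Σ (a_n^2+b_n^2) = 8*pi**2*(5 + 3*pi**2)/15.

8*pi**2*(5 + 3*pi**2)/15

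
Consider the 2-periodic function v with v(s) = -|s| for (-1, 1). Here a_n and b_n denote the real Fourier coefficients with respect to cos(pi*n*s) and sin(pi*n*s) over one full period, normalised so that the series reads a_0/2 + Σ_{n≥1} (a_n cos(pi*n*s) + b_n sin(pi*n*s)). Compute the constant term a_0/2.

a_0 = ∫_{-1}^{1} v(s) ds = -1.
So the constant term a_0/2 = -1/2.

-1/2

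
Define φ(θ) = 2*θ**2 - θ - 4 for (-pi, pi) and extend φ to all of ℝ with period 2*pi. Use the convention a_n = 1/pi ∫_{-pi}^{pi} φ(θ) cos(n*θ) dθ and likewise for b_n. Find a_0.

a_0 = 1/pi ∫_{-pi}^{pi} φ(θ) dθ = 1/pi · (4*pi*(-6 + pi**2)/3) = -8 + 4*pi**2/3.

-8 + 4*pi**2/3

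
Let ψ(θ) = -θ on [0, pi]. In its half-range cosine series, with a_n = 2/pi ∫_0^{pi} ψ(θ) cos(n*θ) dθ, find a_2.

0

a_2 = 2/pi ∫_0^{pi} (-θ) cos(2*θ) dθ.
Integrating by parts (boundary term plus one more integral), an antiderivative of (-θ) cos(2*θ) is -θ*sin(2*θ)/2 - cos(2*θ)/4; evaluating from 0 to pi: ∫_{0}^{pi} (-θ) cos(2*θ) dθ = (-1/4) - (-1/4) = 0.
Hence a_2 = (2/pi)·(0) = 0.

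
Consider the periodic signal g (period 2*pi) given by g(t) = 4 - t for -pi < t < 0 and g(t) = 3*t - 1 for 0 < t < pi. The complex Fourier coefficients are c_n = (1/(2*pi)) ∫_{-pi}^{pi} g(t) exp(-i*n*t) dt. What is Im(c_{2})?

Since g is real-valued, Im(c_{2}) = -(1/(2*pi)) ∫_{-pi}^{pi} g(t) sin(2*t) dt = -b_{2}/2.
Split the integral at the breakpoints.
Integrating by parts (boundary term plus one more integral), an antiderivative of (4 - t) sin(2*t) is t*cos(2*t)/2 - sin(2*t)/4 - 2*cos(2*t); evaluating from -pi to 0: ∫_{-pi}^{0} (4 - t) sin(2*t) dt = (-2) - (-2 - pi/2) = pi/2.
Integrating by parts (boundary term plus one more integral), an antiderivative of (3*t - 1) sin(2*t) is -3*t*cos(2*t)/2 + 3*sin(2*t)/4 + cos(2*t)/2; evaluating from 0 to pi: ∫_{0}^{pi} (3*t - 1) sin(2*t) dt = (1/2 - 3*pi/2) - (1/2) = -3*pi/2.
So ∫_{-pi}^{pi} g(t) sin(2*t) dt = -pi.
Hence Im(c_{2}) = (-1/(2*pi))·(-pi) = 1/2.

1/2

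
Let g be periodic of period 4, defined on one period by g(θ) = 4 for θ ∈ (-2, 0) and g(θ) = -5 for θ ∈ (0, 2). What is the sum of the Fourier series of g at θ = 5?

θ = 5 differs from θ = 1 by 1 full period(s), and the series is 4-periodic.
g is continuous at θ = 1 with value -5, so the series converges to -5 there.

-5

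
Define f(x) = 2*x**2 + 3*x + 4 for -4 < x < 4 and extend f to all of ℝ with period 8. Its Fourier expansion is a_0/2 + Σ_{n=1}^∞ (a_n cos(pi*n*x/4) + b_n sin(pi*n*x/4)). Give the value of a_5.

-128/(25*pi**2)

a_5 = 1/4 ∫_{-4}^{4} f(x) cos(5*pi*x/4) dx.
Integrating by parts twice (tabular method), an antiderivative of (2*x**2 + 3*x + 4) cos(5*pi*x/4) is 8*x**2*sin(5*pi*x/4)/(5*pi) + 12*x*sin(5*pi*x/4)/(5*pi) + 64*x*cos(5*pi*x/4)/(25*pi**2) - 256*sin(5*pi*x/4)/(125*pi**3) + 16*sin(5*pi*x/4)/(5*pi) + 48*cos(5*pi*x/4)/(25*pi**2); evaluating from -4 to 4: ∫_{-4}^{4} (2*x**2 + 3*x + 4) cos(5*pi*x/4) dx = (-304/(25*pi**2)) - (208/(25*pi**2)) = -512/(25*pi**2).
Hence a_5 = (1/4)·(-512/(25*pi**2)) = -128/(25*pi**2).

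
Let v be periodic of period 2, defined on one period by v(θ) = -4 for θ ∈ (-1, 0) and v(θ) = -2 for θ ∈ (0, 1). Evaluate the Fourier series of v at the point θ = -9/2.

-4

θ = -9/2 differs from θ = -1/2 by -2 full period(s), and the series is 2-periodic.
v is continuous at θ = -1/2 with value -4, so the series converges to -4 there.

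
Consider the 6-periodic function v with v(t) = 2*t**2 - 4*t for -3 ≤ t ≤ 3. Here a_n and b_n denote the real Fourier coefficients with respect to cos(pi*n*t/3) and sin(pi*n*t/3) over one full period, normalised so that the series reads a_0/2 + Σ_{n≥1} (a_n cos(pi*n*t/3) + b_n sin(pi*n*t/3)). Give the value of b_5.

-24/(5*pi)

b_5 = 1/3 ∫_{-3}^{3} v(t) sin(5*pi*t/3) dt.
Integrating by parts twice (tabular method), an antiderivative of (2*t**2 - 4*t) sin(5*pi*t/3) is -6*t**2*cos(5*pi*t/3)/(5*pi) + 36*t*sin(5*pi*t/3)/(25*pi**2) + 12*t*cos(5*pi*t/3)/(5*pi) - 36*sin(5*pi*t/3)/(25*pi**2) + 108*cos(5*pi*t/3)/(125*pi**3); evaluating from -3 to 3: ∫_{-3}^{3} (2*t**2 - 4*t) sin(5*pi*t/3) dt = (18*(-6 + 25*pi**2)/(125*pi**3)) - (-108/(125*pi**3) + 18/pi) = -72/(5*pi).
Hence b_5 = (1/3)·(-72/(5*pi)) = -24/(5*pi).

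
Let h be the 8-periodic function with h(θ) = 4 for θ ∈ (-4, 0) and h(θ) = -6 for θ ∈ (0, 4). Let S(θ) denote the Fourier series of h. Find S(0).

At θ = 0 the one-sided limits are h(0^-) = 4 and h(0^+) = -6.
By Dirichlet's theorem the series converges to their average, [(4) + (-6)]/2 = -1.

-1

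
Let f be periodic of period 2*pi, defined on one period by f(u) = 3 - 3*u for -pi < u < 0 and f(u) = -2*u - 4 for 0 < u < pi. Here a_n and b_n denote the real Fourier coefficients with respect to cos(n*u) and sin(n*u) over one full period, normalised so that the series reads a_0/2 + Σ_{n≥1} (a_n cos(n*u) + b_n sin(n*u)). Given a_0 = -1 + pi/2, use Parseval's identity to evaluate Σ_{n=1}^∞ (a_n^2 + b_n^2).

Parseval: a_0^2/2 + Σ_{n≥1} (a_n^2+b_n^2) = 1/pi ∫_{-pi}^{pi} f(u)^2 du = 25 + 13*pi**2/3 + 17*pi.
Subtract a_0^2/2 = (2 - pi)**2/8: Σ (a_n^2+b_n^2) = 49/2 + 101*pi**2/24 + 35*pi/2.

49/2 + 101*pi**2/24 + 35*pi/2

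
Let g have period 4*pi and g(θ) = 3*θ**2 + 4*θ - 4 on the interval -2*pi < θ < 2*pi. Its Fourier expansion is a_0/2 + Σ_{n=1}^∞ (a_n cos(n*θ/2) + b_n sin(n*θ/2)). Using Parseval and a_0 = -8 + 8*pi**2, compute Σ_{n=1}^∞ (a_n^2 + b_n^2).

Parseval: a_0^2/2 + Σ_{n≥1} (a_n^2+b_n^2) = (1/(2*pi)) ∫_{-2*pi}^{2*pi} g(θ)^2 dθ = -64*pi**2/3 + 32 + 288*pi**4/5.
Subtract a_0^2/2 = 32*(1 - pi**2)**2: Σ (a_n^2+b_n^2) = 128*pi**2*(5 + 3*pi**2)/15.

128*pi**2*(5 + 3*pi**2)/15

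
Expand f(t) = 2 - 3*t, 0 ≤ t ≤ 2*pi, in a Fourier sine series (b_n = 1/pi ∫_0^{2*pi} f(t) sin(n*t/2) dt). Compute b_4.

3

b_4 = 1/pi ∫_0^{2*pi} (2 - 3*t) sin(2*t) dt.
Integrating by parts (boundary term plus one more integral), an antiderivative of (2 - 3*t) sin(2*t) is 3*t*cos(2*t)/2 - 3*sin(2*t)/4 - cos(2*t); evaluating from 0 to 2*pi: ∫_{0}^{2*pi} (2 - 3*t) sin(2*t) dt = (-1 + 3*pi) - (-1) = 3*pi.
Hence b_4 = (1/pi)·(3*pi) = 3.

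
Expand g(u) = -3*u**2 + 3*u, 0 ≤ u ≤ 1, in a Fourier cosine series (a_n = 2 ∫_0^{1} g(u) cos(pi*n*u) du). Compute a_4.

-3/(4*pi**2)

a_4 = 2 ∫_0^{1} (-3*u**2 + 3*u) cos(4*pi*u) du.
Integrating by parts twice (tabular method), an antiderivative of (-3*u**2 + 3*u) cos(4*pi*u) is -3*u**2*sin(4*pi*u)/(4*pi) + 3*u*sin(4*pi*u)/(4*pi) - 3*u*cos(4*pi*u)/(8*pi**2) + 3*sin(4*pi*u)/(32*pi**3) + 3*cos(4*pi*u)/(16*pi**2); evaluating from 0 to 1: ∫_{0}^{1} (-3*u**2 + 3*u) cos(4*pi*u) du = (-3/(16*pi**2)) - (3/(16*pi**2)) = -3/(8*pi**2).
Hence a_4 = 2·(-3/(8*pi**2)) = -3/(4*pi**2).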